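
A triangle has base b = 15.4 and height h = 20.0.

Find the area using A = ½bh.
A = ½·b·h = ½·15.4·20.0 = ½·308 = 154

Area = 154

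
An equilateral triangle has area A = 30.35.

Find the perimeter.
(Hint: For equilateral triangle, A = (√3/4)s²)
A = (√3/4)s²  ⇒  s² = 4A/√3 = 4·30.35/√3 = 121.4/1.73205 ≈ 70.0903
s ≈ √70.0903 ≈ 8.372
Perimeter = 3s ≈ 3·8.372 ≈ 25.116

Perimeter = 25.12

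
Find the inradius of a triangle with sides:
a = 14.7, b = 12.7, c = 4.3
r = Area/s where s is the semi-perimeter.
s = (14.7 + 12.7 + 4.3)/2 = 31.7/2 = 15.85
Area = √(s(s−a)(s−b)(s−c)) = √(15.85·1.15·3.15·11.55) ≈ √663.162 ≈ 25.7519
r ≈ 25.7519/15.85 ≈ 1.62473

r = 1.625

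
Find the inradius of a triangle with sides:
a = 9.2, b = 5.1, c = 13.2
r = Area/s where s is the semi-perimeter.
s = (9.2 + 5.1 + 13.2)/2 = 27.5/2 = 13.75
Area = √(s(s−a)(s−b)(s−c)) = √(13.75·4.55·8.65·0.55) ≈ √297.641 ≈ 17.2523
r ≈ 17.2523/13.75 ≈ 1.25471

r = 1.255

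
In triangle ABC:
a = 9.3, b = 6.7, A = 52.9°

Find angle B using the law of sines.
a/sin(A) = b/sin(B)  ⇒  sin(B) = b·sin(A)/a = 6.7·sin(52.9°)/9.3
sin(52.9°) ≈ 0.797584
sin(B) ≈ 6.7·0.797584/9.3 ≈ 5.34381/9.3 ≈ 0.574603
B = arcsin(0.574603) ≈ 35.0719°
(Since b ≤ a we need B ≤ A, so the obtuse alternative 180° − 35.0719° ≈ 144.928° is rejected.)

B = 35.07°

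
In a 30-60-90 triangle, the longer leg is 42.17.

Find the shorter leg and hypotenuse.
In a 30-60-90 triangle the sides are in ratio 1 : √3 : 2, so short leg = long leg/√3 and hypotenuse = 2·(short leg).
Short leg = 42.17/√3 ≈ 42.17/1.73205 ≈ 24.3469
Hypotenuse = 2·24.3469 ≈ 48.6937

Short leg = 24.35, Hypotenuse = 48.69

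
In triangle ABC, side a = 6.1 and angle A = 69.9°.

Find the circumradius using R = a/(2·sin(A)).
R = a/(2·sin(A)) = 6.1/(2·sin(69.9°))
sin(69.9°) ≈ 0.939094
R ≈ 6.1/(2·0.939094) = 6.1/1.87819 ≈ 3.24781

R = 3.248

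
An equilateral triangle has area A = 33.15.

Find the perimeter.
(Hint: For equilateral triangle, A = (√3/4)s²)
A = (√3/4)s²  ⇒  s² = 4A/√3 = 4·33.15/√3 = 132.6/1.73205 ≈ 76.5566
s ≈ √76.5566 ≈ 8.74967
Perimeter = 3s ≈ 3·8.74967 ≈ 26.249

Perimeter = 26.25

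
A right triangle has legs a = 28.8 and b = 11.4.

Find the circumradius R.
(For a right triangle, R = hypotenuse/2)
Hypotenuse c = √(a² + b²) = √(829.44 + 129.96) = √959.4 ≈ 30.9742
R = c/2 ≈ 30.9742/2 ≈ 15.4871

R = 15.49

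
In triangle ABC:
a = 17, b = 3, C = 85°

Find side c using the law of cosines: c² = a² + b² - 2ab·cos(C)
c² = 17² + 3² − 2·17·3·cos(85°)
cos(85°) ≈ 0.0871557
c² ≈ 289 + 9 − 102·(0.0871557) ≈ 298 − 8.88989 ≈ 289.11
c ≈ √289.11 ≈ 17.0032

c = 17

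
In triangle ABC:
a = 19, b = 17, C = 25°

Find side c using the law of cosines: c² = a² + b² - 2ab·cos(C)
c² = 19² + 17² − 2·19·17·cos(25°)
cos(25°) ≈ 0.906308
c² ≈ 361 + 289 − 646·(0.906308) ≈ 650 − 585.475 ≈ 64.5252
c ≈ √64.5252 ≈ 8.03276

c = 8.033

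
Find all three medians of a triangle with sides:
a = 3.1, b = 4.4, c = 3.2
Median formula: m_a = ½√(2b² + 2c² − a²) (and cyclically). a² = 9.61, b² = 19.36, c² = 10.24.
m_a = ½√(2·19.36 + 2·10.24 − 9.61) = ½√49.59 ≈ ½·7.04202 ≈ 3.52101
m_b = ½√(2·9.61 + 2·10.24 − 19.36) = ½√20.34 ≈ ½·4.50999 ≈ 2.25499
m_c = ½√(2·9.61 + 2·19.36 − 10.24) = ½√47.7 ≈ ½·6.90652 ≈ 3.45326

m_a = 3.521, m_b = 2.255, m_c = 3.453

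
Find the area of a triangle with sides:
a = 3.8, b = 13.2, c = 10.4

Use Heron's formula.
s = (3.8 + 13.2 + 10.4)/2 = 27.4/2 = 13.7
s − a = 9.9, s − b = 0.5, s − c = 3.3
s(s−a)(s−b)(s−c) = 13.7·9.9·0.5·3.3 ≈ 223.79
Area = √223.79 ≈ 14.9596

Area = 14.96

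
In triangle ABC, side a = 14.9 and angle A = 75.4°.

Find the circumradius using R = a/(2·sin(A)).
R = a/(2·sin(A)) = 14.9/(2·sin(75.4°))
sin(75.4°) ≈ 0.967709
R ≈ 14.9/(2·0.967709) = 14.9/1.93542 ≈ 7.69859

R = 7.699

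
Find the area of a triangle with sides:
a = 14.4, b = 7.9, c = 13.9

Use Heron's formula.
s = (14.4 + 7.9 + 13.9)/2 = 36.2/2 = 18.1
s − a = 3.7, s − b = 10.2, s − c = 4.2
s(s−a)(s−b)(s−c) = 18.1·3.7·10.2·4.2 ≈ 2868.99
Area = √2868.99 ≈ 53.563

Area = 53.56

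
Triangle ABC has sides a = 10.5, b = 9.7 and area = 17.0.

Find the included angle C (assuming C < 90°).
Area = ½·a·b·sin(C)  ⇒  sin(C) = 2·Area/(a·b) = 2·17.0/(10.5·9.7) = 34/101.85 ≈ 0.333824
C = arcsin(0.333824) ≈ 19.5011° (taking the acute solution since C < 90°)

C = 19.5°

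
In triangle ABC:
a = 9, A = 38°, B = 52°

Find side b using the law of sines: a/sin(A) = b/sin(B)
a/sin(A) = b/sin(B)  ⇒  b = a·sin(B)/sin(A) = 9·sin(52°)/sin(38°)
sin(52°) ≈ 0.788011, sin(38°) ≈ 0.615661
b ≈ 9·0.788011/0.615661 ≈ 7.0921/0.615661 ≈ 11.5195

b = 11.52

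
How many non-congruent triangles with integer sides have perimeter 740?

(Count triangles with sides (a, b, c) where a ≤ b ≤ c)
Let a ≤ b ≤ c with a + b + c = 740. The only binding inequality is a + b > c, i.e. 740 − c > c, so c < 740/2; and c ≥ 740/3 since c is the largest side.
So 247 ≤ c ≤ 369. For each c, b runs from ⌈(740 − c)/2⌉ up to c (then a = 740 − b − c satisfies 1 ≤ a ≤ b automatically), giving c − ⌈(740 − c)/2⌉ + 1 choices.
Summing over c: 1 + 3 + 4 + 6 + … + 183 + 184  (123 terms, c = 247, …, 369) = 11408
Check (closed form: nearest integer to p²/48 for even p, (p+3)²/48 for odd p): 740²/48 = 547600/48 ≈ 11408.33 → 11408

11408 triangles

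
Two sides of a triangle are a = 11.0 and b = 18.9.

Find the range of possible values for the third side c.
Triangle inequality: |a − b| < c < a + b
|a − b| = |11.0 − 18.9| = 7.9
a + b = 11.0 + 18.9 = 29.9

7.9 < c < 29.9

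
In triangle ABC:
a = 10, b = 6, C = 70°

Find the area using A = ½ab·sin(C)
A = ½·a·b·sin(C) = ½·10·6·sin(70°)
sin(70°) ≈ 0.939693
A ≈ ½·60·0.939693 = 30·0.939693 ≈ 28.1908

Area = 28.19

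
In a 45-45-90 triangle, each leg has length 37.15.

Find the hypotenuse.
In a 45-45-90 triangle the sides are in ratio 1 : 1 : √2, so hypotenuse = leg·√2.
Hypotenuse = 37.15·√2 ≈ 37.15·1.41421 ≈ 52.538

Hypotenuse = 37.15√2 = 52.54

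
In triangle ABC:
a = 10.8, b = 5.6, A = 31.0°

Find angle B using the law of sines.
a/sin(A) = b/sin(B)  ⇒  sin(B) = b·sin(A)/a = 5.6·sin(31.0°)/10.8
sin(31.0°) ≈ 0.515038
sin(B) ≈ 5.6·0.515038/10.8 ≈ 2.88421/10.8 ≈ 0.267057
B = arcsin(0.267057) ≈ 15.4892°
(Since b ≤ a we need B ≤ A, so the obtuse alternative 180° − 15.4892° ≈ 164.511° is rejected.)

B = 15.49°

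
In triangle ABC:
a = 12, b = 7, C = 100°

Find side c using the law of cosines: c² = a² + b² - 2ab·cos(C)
c² = 12² + 7² − 2·12·7·cos(100°)
cos(100°) ≈ -0.173648
c² ≈ 144 + 49 − 168·(-0.173648) ≈ 193 + 29.1729 ≈ 222.173
c ≈ √222.173 ≈ 14.9055

c = 14.91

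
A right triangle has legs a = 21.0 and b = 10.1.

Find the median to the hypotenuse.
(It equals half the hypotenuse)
Hypotenuse c = √(a² + b²) = √(441 + 102.01) = √543.01 ≈ 23.3026
Median to hypotenuse = c/2 ≈ 23.3026/2 ≈ 11.6513

Median = 11.65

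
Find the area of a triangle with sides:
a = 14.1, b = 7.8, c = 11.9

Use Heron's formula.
s = (14.1 + 7.8 + 11.9)/2 = 33.8/2 = 16.9
s − a = 2.8, s − b = 9.1, s − c = 5
s(s−a)(s−b)(s−c) = 16.9·2.8·9.1·5 ≈ 2153.06
Area = √2153.06 ≈ 46.4011

Area = 46.4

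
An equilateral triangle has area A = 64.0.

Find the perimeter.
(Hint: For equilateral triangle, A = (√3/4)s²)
A = (√3/4)s²  ⇒  s² = 4A/√3 = 4·64.0/√3 = 256/1.73205 ≈ 147.802
s ≈ √147.802 ≈ 12.1574
Perimeter = 3s ≈ 3·12.1574 ≈ 36.4721

Perimeter = 36.47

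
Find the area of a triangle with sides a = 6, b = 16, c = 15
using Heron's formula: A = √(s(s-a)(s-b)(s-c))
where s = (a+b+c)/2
s = (6 + 16 + 15)/2 = 37/2 = 18.5
s − a = 12.5, s − b = 2.5, s − c = 3.5
s(s−a)(s−b)(s−c) = 18.5·12.5·2.5·3.5 = 2023.4375
Area = √2023.4375 ≈ 44.9826

s = 18.5, Area = 44.98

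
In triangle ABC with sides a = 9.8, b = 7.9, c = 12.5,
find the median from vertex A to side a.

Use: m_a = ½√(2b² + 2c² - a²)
m_a = ½√(2·7.9² + 2·12.5² − 9.8²) = ½√(2·62.41 + 2·156.25 − 96.04) = ½√(124.82 + 312.5 − 96.04) = ½√341.28
√341.28 ≈ 18.4738, so m_a ≈ 9.23688

m_a = 9.237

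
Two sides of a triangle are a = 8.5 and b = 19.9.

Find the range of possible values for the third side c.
Triangle inequality: |a − b| < c < a + b
|a − b| = |8.5 − 19.9| = 11.4
a + b = 8.5 + 19.9 = 28.4

11.4 < c < 28.4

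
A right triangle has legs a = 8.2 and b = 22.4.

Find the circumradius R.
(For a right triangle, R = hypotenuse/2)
Hypotenuse c = √(a² + b²) = √(67.24 + 501.76) = √569 ≈ 23.8537
R = c/2 ≈ 23.8537/2 ≈ 11.9269

R = 11.93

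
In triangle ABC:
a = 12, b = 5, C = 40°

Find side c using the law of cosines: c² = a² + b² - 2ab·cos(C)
c² = 12² + 5² − 2·12·5·cos(40°)
cos(40°) ≈ 0.766044
c² ≈ 144 + 25 − 120·(0.766044) ≈ 169 − 91.9253 ≈ 77.0747
c ≈ √77.0747 ≈ 8.77922

c = 8.779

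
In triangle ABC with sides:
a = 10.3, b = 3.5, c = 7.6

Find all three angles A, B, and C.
Law of cosines for each angle (a² = 106.09, b² = 12.25, c² = 57.76):
cos(A) = (b² + c² − a²)/(2bc) = (12.25 + 57.76 − 106.09)/(2·3.5·7.6) = -36.08/53.2 ≈ -0.678195  ⇒  A ≈ 132.703°
cos(B) = (a² + c² − b²)/(2ac) = (106.09 + 57.76 − 12.25)/(2·10.3·7.6) = 151.6/156.56 ≈ 0.968319  ⇒  B ≈ 14.4608°
cos(C) = (a² + b² − c²)/(2ab) = (106.09 + 12.25 − 57.76)/(2·10.3·3.5) = 60.58/72.1 ≈ 0.840222  ⇒  C ≈ 32.8364°
Check: A + B + C ≈ 180°

A = 132.7°, B = 14.46°, C = 32.84°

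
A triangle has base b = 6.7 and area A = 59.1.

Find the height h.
A = ½·b·h  ⇒  h = 2A/b = 2·59.1/6.7 = 118.2/6.7 ≈ 17.6418

h = 17.64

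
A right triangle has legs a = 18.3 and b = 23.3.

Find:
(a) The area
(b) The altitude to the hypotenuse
(a) The legs are perpendicular, so Area = ½·a·b = ½·18.3·23.3 = ½·426.39 = 213.195
(b) Hypotenuse c = √(a² + b²) = √(334.89 + 542.89) = √877.78 ≈ 29.6274
    Area = ½·c·h_c  ⇒  h_c = 2·Area/c = 426.39/29.6274 ≈ 14.3918

Area = 213.195, h_c = 14.39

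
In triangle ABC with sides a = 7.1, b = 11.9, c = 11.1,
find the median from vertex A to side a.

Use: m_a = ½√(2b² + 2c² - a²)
m_a = ½√(2·11.9² + 2·11.1² − 7.1²) = ½√(2·141.61 + 2·123.21 − 50.41) = ½√(283.22 + 246.42 − 50.41) = ½√479.23
√479.23 ≈ 21.8913, so m_a ≈ 10.9457

m_a = 10.95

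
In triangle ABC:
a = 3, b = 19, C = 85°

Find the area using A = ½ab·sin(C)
A = ½·a·b·sin(C) = ½·3·19·sin(85°)
sin(85°) ≈ 0.996195
A ≈ ½·57·0.996195 = 28.5·0.996195 ≈ 28.3915

Area = 28.39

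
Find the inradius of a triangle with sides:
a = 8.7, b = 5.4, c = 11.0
r = Area/s where s is the semi-perimeter.
s = (8.7 + 5.4 + 11.0)/2 = 25.1/2 = 12.55
Area = √(s(s−a)(s−b)(s−c)) = √(12.55·3.85·7.15·1.55) ≈ √535.479 ≈ 23.1404
r ≈ 23.1404/12.55 ≈ 1.84386

r = 1.844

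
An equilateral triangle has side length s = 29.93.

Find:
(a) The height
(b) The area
(a) The height splits the triangle into two 30-60-90 halves: h = s·√3/2 = 29.93·1.73205/2 ≈ 51.8403/2 ≈ 25.9201
(b) Area = (√3/4)·s² = (√3/4)·29.93² = (√3/4)·895.8049 ≈ 0.433013·895.8049 ≈ 387.895

Height = 25.92, Area = 387.9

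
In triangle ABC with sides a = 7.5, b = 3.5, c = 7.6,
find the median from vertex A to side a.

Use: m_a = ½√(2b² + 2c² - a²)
m_a = ½√(2·3.5² + 2·7.6² − 7.5²) = ½√(2·12.25 + 2·57.76 − 56.25) = ½√(24.5 + 115.52 − 56.25) = ½√83.77
√83.77 ≈ 9.1526, so m_a ≈ 4.5763

m_a = 4.576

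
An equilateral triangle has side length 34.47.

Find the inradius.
r = Area/s with s the semi-perimeter.
Area = (√3/4)·34.47² = (√3/4)·1188.1809 ≈ 0.433013·1188.1809 ≈ 514.497
s = 3·34.47/2 = 51.705
r ≈ 514.497/51.705 ≈ 9.95063
(Equivalently r = side/(2√3) = 34.47/3.4641 ≈ 9.95063.)

r = 9.951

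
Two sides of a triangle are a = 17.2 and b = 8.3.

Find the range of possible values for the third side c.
Triangle inequality: |a − b| < c < a + b
|a − b| = |17.2 − 8.3| = 8.9
a + b = 17.2 + 8.3 = 25.5

8.9 < c < 25.5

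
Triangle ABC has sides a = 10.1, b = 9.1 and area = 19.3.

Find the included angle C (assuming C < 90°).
Area = ½·a·b·sin(C)  ⇒  sin(C) = 2·Area/(a·b) = 2·19.3/(10.1·9.1) = 38.6/91.91 ≈ 0.419976
C = arcsin(0.419976) ≈ 24.8331° (taking the acute solution since C < 90°)

C = 24.83°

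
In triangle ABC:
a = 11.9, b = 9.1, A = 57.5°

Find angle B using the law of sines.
a/sin(A) = b/sin(B)  ⇒  sin(B) = b·sin(A)/a = 9.1·sin(57.5°)/11.9
sin(57.5°) ≈ 0.843391
sin(B) ≈ 9.1·0.843391/11.9 ≈ 7.67486/11.9 ≈ 0.644946
B = arcsin(0.644946) ≈ 40.1617°
(Since b ≤ a we need B ≤ A, so the obtuse alternative 180° − 40.1617° ≈ 139.838° is rejected.)

B = 40.16°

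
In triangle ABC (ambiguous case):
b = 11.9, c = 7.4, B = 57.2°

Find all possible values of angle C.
b/sin(B) = c/sin(C)  ⇒  sin(C) = c·sin(B)/b = 7.4·sin(57.2°)/11.9
sin(57.2°) ≈ 0.840567
sin(C) ≈ 7.4·0.840567/11.9 ≈ 6.22019/11.9 ≈ 0.522705
Candidate 1: C₁ = arcsin(0.522705) ≈ 31.5139°  →  A = 180° − 57.2° − 31.5139° ≈ 91.2861° > 0, valid
Candidate 2: C₂ = 180° − C₁ ≈ 148.486°  →  A = 180° − 57.2° − 148.486° ≈ -25.6861° ≤ 0, not a valid triangle

C = 31.51° (one solution)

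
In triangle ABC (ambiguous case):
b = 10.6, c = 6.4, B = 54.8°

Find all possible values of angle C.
b/sin(B) = c/sin(C)  ⇒  sin(C) = c·sin(B)/b = 6.4·sin(54.8°)/10.6
sin(54.8°) ≈ 0.817145
sin(C) ≈ 6.4·0.817145/10.6 ≈ 5.22973/10.6 ≈ 0.493371
Candidate 1: C₁ = arcsin(0.493371) ≈ 29.5624°  →  A = 180° − 54.8° − 29.5624° ≈ 95.6376° > 0, valid
Candidate 2: C₂ = 180° − C₁ ≈ 150.438°  →  A = 180° − 54.8° − 150.438° ≈ -25.2376° ≤ 0, not a valid triangle

C = 29.56° (one solution)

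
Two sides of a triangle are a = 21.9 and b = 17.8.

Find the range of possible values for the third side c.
Triangle inequality: |a − b| < c < a + b
|a − b| = |21.9 − 17.8| = 4.1
a + b = 21.9 + 17.8 = 39.7

4.1 < c < 39.7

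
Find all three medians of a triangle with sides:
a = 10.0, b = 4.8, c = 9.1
Median formula: m_a = ½√(2b² + 2c² − a²) (and cyclically). a² = 100, b² = 23.04, c² = 82.81.
m_a = ½√(2·23.04 + 2·82.81 − 100) = ½√111.7 ≈ ½·10.5688 ≈ 5.28441
m_b = ½√(2·100 + 2·82.81 − 23.04) = ½√342.58 ≈ ½·18.5089 ≈ 9.25446
m_c = ½√(2·100 + 2·23.04 − 82.81) = ½√163.27 ≈ ½·12.7777 ≈ 6.38886

m_a = 5.284, m_b = 9.254, m_c = 6.389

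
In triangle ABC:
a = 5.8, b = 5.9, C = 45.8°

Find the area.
Two sides and the included angle (SAS): A = ½·a·b·sin(C) = ½·5.8·5.9·sin(45.8°)
sin(45.8°) ≈ 0.716911
A ≈ ½·34.22·0.716911 = 17.11·0.716911 ≈ 12.2663

Area = 12.27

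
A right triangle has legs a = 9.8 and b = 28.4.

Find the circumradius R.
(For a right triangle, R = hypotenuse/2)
Hypotenuse c = √(a² + b²) = √(96.04 + 806.56) = √902.6 ≈ 30.0433
R = c/2 ≈ 30.0433/2 ≈ 15.0217

R = 15.02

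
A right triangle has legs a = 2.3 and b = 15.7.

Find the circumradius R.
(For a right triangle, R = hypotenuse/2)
Hypotenuse c = √(a² + b²) = √(5.29 + 246.49) = √251.78 ≈ 15.8676
R = c/2 ≈ 15.8676/2 ≈ 7.93379

R = 7.934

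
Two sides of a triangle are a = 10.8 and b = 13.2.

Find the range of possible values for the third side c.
Triangle inequality: |a − b| < c < a + b
|a − b| = |10.8 − 13.2| = 2.4
a + b = 10.8 + 13.2 = 24

2.4 < c < 24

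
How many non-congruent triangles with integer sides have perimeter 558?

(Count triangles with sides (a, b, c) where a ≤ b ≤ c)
Let a ≤ b ≤ c with a + b + c = 558. The only binding inequality is a + b > c, i.e. 558 − c > c, so c < 558/2; and c ≥ 558/3 since c is the largest side.
So 186 ≤ c ≤ 278. For each c, b runs from ⌈(558 − c)/2⌉ up to c (then a = 558 − b − c satisfies 1 ≤ a ≤ b automatically), giving c − ⌈(558 − c)/2⌉ + 1 choices.
Summing over c: 1 + 2 + 4 + 5 + … + 137 + 139  (93 terms, c = 186, …, 278) = 6487
Check (closed form: nearest integer to p²/48 for even p, (p+3)²/48 for odd p): 558²/48 = 311364/48 ≈ 6486.75 → 6487

6487 triangles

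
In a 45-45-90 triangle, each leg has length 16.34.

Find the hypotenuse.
In a 45-45-90 triangle the sides are in ratio 1 : 1 : √2, so hypotenuse = leg·√2.
Hypotenuse = 16.34·√2 ≈ 16.34·1.41421 ≈ 23.1082

Hypotenuse = 16.34√2 = 23.11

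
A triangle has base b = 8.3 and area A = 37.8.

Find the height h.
A = ½·b·h  ⇒  h = 2A/b = 2·37.8/8.3 = 75.6/8.3 ≈ 9.10843

h = 9.108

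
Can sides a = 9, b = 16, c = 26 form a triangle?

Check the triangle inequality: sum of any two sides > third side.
a + b vs c: 9 + 16 = 25 ≤ 26  ✗
a + c vs b: 9 + 26 = 35 > 16  ✓
b + c vs a: 16 + 26 = 42 > 9  ✓

No: 9 + 16 = 25 is not > 26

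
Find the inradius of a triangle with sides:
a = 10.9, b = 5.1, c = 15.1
r = Area/s where s is the semi-perimeter.
s = (10.9 + 5.1 + 15.1)/2 = 31.1/2 = 15.55
Area = √(s(s−a)(s−b)(s−c)) = √(15.55·4.65·10.45·0.45) ≈ √340.026 ≈ 18.4398
r ≈ 18.4398/15.55 ≈ 1.18584

r = 1.186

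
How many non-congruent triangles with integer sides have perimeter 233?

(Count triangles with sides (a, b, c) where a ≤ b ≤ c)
Let a ≤ b ≤ c with a + b + c = 233. The only binding inequality is a + b > c, i.e. 233 − c > c, so c < 233/2; and c ≥ 233/3 since c is the largest side.
So 78 ≤ c ≤ 116. For each c, b runs from ⌈(233 − c)/2⌉ up to c (then a = 233 − b − c satisfies 1 ≤ a ≤ b automatically), giving c − ⌈(233 − c)/2⌉ + 1 choices.
Summing over c: 1 + 3 + 4 + 6 + … + 57 + 58  (39 terms, c = 78, …, 116) = 1160
Check (closed form: nearest integer to p²/48 for even p, (p+3)²/48 for odd p): (233+3)²/48 = 236²/48 = 55696/48 ≈ 1160.33 → 1160

1160 triangles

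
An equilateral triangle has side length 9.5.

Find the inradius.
r = Area/s with s the semi-perimeter.
Area = (√3/4)·9.5² = (√3/4)·90.25 ≈ 0.433013·90.25 ≈ 39.0794
s = 3·9.5/2 = 14.25
r ≈ 39.0794/14.25 ≈ 2.74241
(Equivalently r = side/(2√3) = 9.5/3.4641 ≈ 2.74241.)

r = 2.742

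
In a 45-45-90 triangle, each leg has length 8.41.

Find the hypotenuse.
In a 45-45-90 triangle the sides are in ratio 1 : 1 : √2, so hypotenuse = leg·√2.
Hypotenuse = 8.41·√2 ≈ 8.41·1.41421 ≈ 11.8935

Hypotenuse = 8.41√2 = 11.89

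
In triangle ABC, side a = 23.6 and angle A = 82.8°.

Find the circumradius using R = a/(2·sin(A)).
R = a/(2·sin(A)) = 23.6/(2·sin(82.8°))
sin(82.8°) ≈ 0.992115
R ≈ 23.6/(2·0.992115) = 23.6/1.98423 ≈ 11.8938

R = 11.89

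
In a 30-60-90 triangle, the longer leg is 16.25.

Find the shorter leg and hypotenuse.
In a 30-60-90 triangle the sides are in ratio 1 : √3 : 2, so short leg = long leg/√3 and hypotenuse = 2·(short leg).
Short leg = 16.25/√3 ≈ 16.25/1.73205 ≈ 9.38194
Hypotenuse = 2·9.38194 ≈ 18.7639

Short leg = 9.382, Hypotenuse = 18.76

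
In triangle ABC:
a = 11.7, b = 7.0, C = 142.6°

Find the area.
Two sides and the included angle (SAS): A = ½·a·b·sin(C) = ½·11.7·7.0·sin(142.6°)
sin(142.6°) ≈ 0.607376
A ≈ ½·81.9·0.607376 = 40.95·0.607376 ≈ 24.872

Area = 24.87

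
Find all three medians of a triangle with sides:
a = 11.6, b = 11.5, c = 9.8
Median formula: m_a = ½√(2b² + 2c² − a²) (and cyclically). a² = 134.56, b² = 132.25, c² = 96.04.
m_a = ½√(2·132.25 + 2·96.04 − 134.56) = ½√322.02 ≈ ½·17.9449 ≈ 8.97246
m_b = ½√(2·134.56 + 2·96.04 − 132.25) = ½√328.95 ≈ ½·18.137 ≈ 9.06849
m_c = ½√(2·134.56 + 2·132.25 − 96.04) = ½√437.58 ≈ ½·20.9184 ≈ 10.4592

m_a = 8.972, m_b = 9.068, m_c = 10.46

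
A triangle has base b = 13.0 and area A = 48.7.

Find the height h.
A = ½·b·h  ⇒  h = 2A/b = 2·48.7/13.0 = 97.4/13.0 ≈ 7.49231

h = 7.492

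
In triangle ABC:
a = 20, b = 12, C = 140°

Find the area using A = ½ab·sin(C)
A = ½·a·b·sin(C) = ½·20·12·sin(140°)
sin(140°) ≈ 0.642788
A ≈ ½·240·0.642788 = 120·0.642788 ≈ 77.1345

Area = 77.13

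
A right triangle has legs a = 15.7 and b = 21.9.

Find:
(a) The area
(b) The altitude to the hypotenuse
(a) The legs are perpendicular, so Area = ½·a·b = ½·15.7·21.9 = ½·343.83 = 171.915
(b) Hypotenuse c = √(a² + b²) = √(246.49 + 479.61) = √726.1 ≈ 26.9462
    Area = ½·c·h_c  ⇒  h_c = 2·Area/c = 343.83/26.9462 ≈ 12.7598

Area = 171.915, h_c = 12.76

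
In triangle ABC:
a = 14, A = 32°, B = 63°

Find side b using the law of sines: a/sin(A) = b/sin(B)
a/sin(A) = b/sin(B)  ⇒  b = a·sin(B)/sin(A) = 14·sin(63°)/sin(32°)
sin(63°) ≈ 0.891007, sin(32°) ≈ 0.529919
b ≈ 14·0.891007/0.529919 ≈ 12.4741/0.529919 ≈ 23.5396

b = 23.54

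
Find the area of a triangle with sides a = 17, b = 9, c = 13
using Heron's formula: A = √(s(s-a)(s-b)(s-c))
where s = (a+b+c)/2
s = (17 + 9 + 13)/2 = 39/2 = 19.5
s − a = 2.5, s − b = 10.5, s − c = 6.5
s(s−a)(s−b)(s−c) = 19.5·2.5·10.5·6.5 = 3327.1875
Area = √3327.1875 ≈ 57.6818

s = 19.5, Area = 57.68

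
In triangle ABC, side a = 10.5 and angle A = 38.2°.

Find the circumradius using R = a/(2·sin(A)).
R = a/(2·sin(A)) = 10.5/(2·sin(38.2°))
sin(38.2°) ≈ 0.618408
R ≈ 10.5/(2·0.618408) = 10.5/1.23682 ≈ 8.48954

R = 8.49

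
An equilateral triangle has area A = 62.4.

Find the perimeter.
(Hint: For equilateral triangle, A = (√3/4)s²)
A = (√3/4)s²  ⇒  s² = 4A/√3 = 4·62.4/√3 = 249.6/1.73205 ≈ 144.107
s ≈ √144.107 ≈ 12.0044
Perimeter = 3s ≈ 3·12.0044 ≈ 36.0133

Perimeter = 36.01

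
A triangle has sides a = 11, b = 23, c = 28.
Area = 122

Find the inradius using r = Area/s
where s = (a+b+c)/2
s = (11 + 23 + 28)/2 = 62/2 = 31
r = Area/s = 122/31 ≈ 3.93548

r = 3.935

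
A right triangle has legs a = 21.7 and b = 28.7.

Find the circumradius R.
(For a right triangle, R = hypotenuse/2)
Hypotenuse c = √(a² + b²) = √(470.89 + 823.69) = √1294.58 ≈ 35.9803
R = c/2 ≈ 35.9803/2 ≈ 17.9901

R = 17.99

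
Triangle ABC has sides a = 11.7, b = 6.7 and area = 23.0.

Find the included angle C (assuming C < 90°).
Area = ½·a·b·sin(C)  ⇒  sin(C) = 2·Area/(a·b) = 2·23.0/(11.7·6.7) = 46/78.39 ≈ 0.58681
C = arcsin(0.58681) ≈ 35.9309° (taking the acute solution since C < 90°)

C = 35.93°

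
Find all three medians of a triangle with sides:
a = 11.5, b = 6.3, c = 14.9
Median formula: m_a = ½√(2b² + 2c² − a²) (and cyclically). a² = 132.25, b² = 39.69, c² = 222.01.
m_a = ½√(2·39.69 + 2·222.01 − 132.25) = ½√391.15 ≈ ½·19.7775 ≈ 9.88876
m_b = ½√(2·132.25 + 2·222.01 − 39.69) = ½√668.83 ≈ ½·25.8617 ≈ 12.9309
m_c = ½√(2·132.25 + 2·39.69 − 222.01) = ½√121.87 ≈ ½·11.0395 ≈ 5.51974

m_a = 9.889, m_b = 12.93, m_c = 5.52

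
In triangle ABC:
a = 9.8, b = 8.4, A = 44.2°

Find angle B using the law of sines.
a/sin(A) = b/sin(B)  ⇒  sin(B) = b·sin(A)/a = 8.4·sin(44.2°)/9.8
sin(44.2°) ≈ 0.697165
sin(B) ≈ 8.4·0.697165/9.8 ≈ 5.85619/9.8 ≈ 0.59757
B = arcsin(0.59757) ≈ 36.6961°
(Since b ≤ a we need B ≤ A, so the obtuse alternative 180° − 36.6961° ≈ 143.304° is rejected.)

B = 36.7°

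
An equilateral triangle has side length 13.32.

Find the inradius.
r = Area/s with s the semi-perimeter.
Area = (√3/4)·13.32² = (√3/4)·177.4224 ≈ 0.433013·177.4224 ≈ 76.8262
s = 3·13.32/2 = 19.98
r ≈ 76.8262/19.98 ≈ 3.84515
(Equivalently r = side/(2√3) = 13.32/3.4641 ≈ 3.84515.)

r = 3.845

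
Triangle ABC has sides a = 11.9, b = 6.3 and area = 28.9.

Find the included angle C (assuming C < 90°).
Area = ½·a·b·sin(C)  ⇒  sin(C) = 2·Area/(a·b) = 2·28.9/(11.9·6.3) = 57.8/74.97 ≈ 0.770975
C = arcsin(0.770975) ≈ 50.4415° (taking the acute solution since C < 90°)

C = 50.44°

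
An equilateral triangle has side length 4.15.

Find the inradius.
r = Area/s with s the semi-perimeter.
Area = (√3/4)·4.15² = (√3/4)·17.2225 ≈ 0.433013·17.2225 ≈ 7.45756
s = 3·4.15/2 = 6.225
r ≈ 7.45756/6.225 ≈ 1.198
(Equivalently r = side/(2√3) = 4.15/3.4641 ≈ 1.198.)

r = 1.198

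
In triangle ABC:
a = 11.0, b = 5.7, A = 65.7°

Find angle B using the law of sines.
a/sin(A) = b/sin(B)  ⇒  sin(B) = b·sin(A)/a = 5.7·sin(65.7°)/11.0
sin(65.7°) ≈ 0.911403
sin(B) ≈ 5.7·0.911403/11.0 ≈ 5.195/11.0 ≈ 0.472273
B = arcsin(0.472273) ≈ 28.1819°
(Since b ≤ a we need B ≤ A, so the obtuse alternative 180° − 28.1819° ≈ 151.818° is rejected.)

B = 28.18°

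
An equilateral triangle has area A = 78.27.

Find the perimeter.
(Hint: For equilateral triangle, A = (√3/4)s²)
A = (√3/4)s²  ⇒  s² = 4A/√3 = 4·78.27/√3 = 313.08/1.73205 ≈ 180.757
s ≈ √180.757 ≈ 13.4446
Perimeter = 3s ≈ 3·13.4446 ≈ 40.3338

Perimeter = 40.33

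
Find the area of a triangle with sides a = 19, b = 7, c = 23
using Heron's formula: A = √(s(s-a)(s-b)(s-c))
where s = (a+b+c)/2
s = (19 + 7 + 23)/2 = 49/2 = 24.5
s − a = 5.5, s − b = 17.5, s − c = 1.5
s(s−a)(s−b)(s−c) = 24.5·5.5·17.5·1.5 = 3537.1875
Area = √3537.1875 ≈ 59.4743

s = 24.5, Area = 59.47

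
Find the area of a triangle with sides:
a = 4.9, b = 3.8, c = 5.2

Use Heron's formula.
s = (4.9 + 3.8 + 5.2)/2 = 13.9/2 = 6.95
s − a = 2.05, s − b = 3.15, s − c = 1.75
s(s−a)(s−b)(s−c) = 6.95·2.05·3.15·1.75 ≈ 78.5393
Area = √78.5393 ≈ 8.86224

Area = 8.862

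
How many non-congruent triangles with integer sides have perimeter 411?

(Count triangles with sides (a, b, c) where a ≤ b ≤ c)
Let a ≤ b ≤ c with a + b + c = 411. The only binding inequality is a + b > c, i.e. 411 − c > c, so c < 411/2; and c ≥ 411/3 since c is the largest side.
So 137 ≤ c ≤ 205. For each c, b runs from ⌈(411 − c)/2⌉ up to c (then a = 411 − b − c satisfies 1 ≤ a ≤ b automatically), giving c − ⌈(411 − c)/2⌉ + 1 choices.
Summing over c: 1 + 2 + 4 + 5 + … + 101 + 103  (69 terms, c = 137, …, 205) = 3571
Check (closed form: nearest integer to p²/48 for even p, (p+3)²/48 for odd p): (411+3)²/48 = 414²/48 = 171396/48 ≈ 3570.75 → 3571

3571 triangles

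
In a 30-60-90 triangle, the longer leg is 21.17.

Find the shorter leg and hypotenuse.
In a 30-60-90 triangle the sides are in ratio 1 : √3 : 2, so short leg = long leg/√3 and hypotenuse = 2·(short leg).
Short leg = 21.17/√3 ≈ 21.17/1.73205 ≈ 12.2225
Hypotenuse = 2·12.2225 ≈ 24.445

Short leg = 12.22, Hypotenuse = 24.45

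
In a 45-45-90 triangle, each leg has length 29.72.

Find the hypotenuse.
In a 45-45-90 triangle the sides are in ratio 1 : 1 : √2, so hypotenuse = leg·√2.
Hypotenuse = 29.72·√2 ≈ 29.72·1.41421 ≈ 42.0304

Hypotenuse = 29.72√2 = 42.03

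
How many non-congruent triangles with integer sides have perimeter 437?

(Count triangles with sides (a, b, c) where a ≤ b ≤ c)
Let a ≤ b ≤ c with a + b + c = 437. The only binding inequality is a + b > c, i.e. 437 − c > c, so c < 437/2; and c ≥ 437/3 since c is the largest side.
So 146 ≤ c ≤ 218. For each c, b runs from ⌈(437 − c)/2⌉ up to c (then a = 437 − b − c satisfies 1 ≤ a ≤ b automatically), giving c − ⌈(437 − c)/2⌉ + 1 choices.
Summing over c: 1 + 3 + 4 + 6 + … + 108 + 109  (73 terms, c = 146, …, 218) = 4033
Check (closed form: nearest integer to p²/48 for even p, (p+3)²/48 for odd p): (437+3)²/48 = 440²/48 = 193600/48 ≈ 4033.33 → 4033

4033 triangles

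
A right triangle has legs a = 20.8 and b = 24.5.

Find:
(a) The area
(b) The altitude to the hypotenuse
(a) The legs are perpendicular, so Area = ½·a·b = ½·20.8·24.5 = ½·509.6 = 254.8
(b) Hypotenuse c = √(a² + b²) = √(432.64 + 600.25) = √1032.89 ≈ 32.1386
    Area = ½·c·h_c  ⇒  h_c = 2·Area/c = 509.6/32.1386 ≈ 15.8563

Area = 254.8, h_c = 15.86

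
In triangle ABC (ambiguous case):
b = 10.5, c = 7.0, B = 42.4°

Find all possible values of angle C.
b/sin(B) = c/sin(C)  ⇒  sin(C) = c·sin(B)/b = 7.0·sin(42.4°)/10.5
sin(42.4°) ≈ 0.674302
sin(C) ≈ 7.0·0.674302/10.5 ≈ 4.72012/10.5 ≈ 0.449535
Candidate 1: C₁ = arcsin(0.449535) ≈ 26.7138°  →  A = 180° − 42.4° − 26.7138° ≈ 110.886° > 0, valid
Candidate 2: C₂ = 180° − C₁ ≈ 153.286°  →  A = 180° − 42.4° − 153.286° ≈ -15.6862° ≤ 0, not a valid triangle

C = 26.71° (one solution)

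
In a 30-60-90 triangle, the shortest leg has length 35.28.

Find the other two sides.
In a 30-60-90 triangle the sides are in ratio 1 : √3 : 2 (short leg : long leg : hypotenuse).
Long leg = 35.28·√3 ≈ 35.28·1.73205 ≈ 61.1068
Hypotenuse = 2·35.28 = 70.56

Long leg = 35.28√3 = 61.11, Hypotenuse = 70.56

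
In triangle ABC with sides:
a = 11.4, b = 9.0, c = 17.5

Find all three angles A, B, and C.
Law of cosines for each angle (a² = 129.96, b² = 81, c² = 306.25):
cos(A) = (b² + c² − a²)/(2bc) = (81 + 306.25 − 129.96)/(2·9.0·17.5) = 257.29/315 ≈ 0.816794  ⇒  A ≈ 35.2349°
cos(B) = (a² + c² − b²)/(2ac) = (129.96 + 306.25 − 81)/(2·11.4·17.5) = 355.21/399 ≈ 0.890251  ⇒  B ≈ 27.0952°
cos(C) = (a² + b² − c²)/(2ab) = (129.96 + 81 − 306.25)/(2·11.4·9.0) = -95.29/205.2 ≈ -0.464376  ⇒  C ≈ 117.67°
Check: A + B + C ≈ 180°

A = 35.23°, B = 27.1°, C = 117.7°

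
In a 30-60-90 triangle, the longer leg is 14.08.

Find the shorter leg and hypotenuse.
In a 30-60-90 triangle the sides are in ratio 1 : √3 : 2, so short leg = long leg/√3 and hypotenuse = 2·(short leg).
Short leg = 14.08/√3 ≈ 14.08/1.73205 ≈ 8.12909
Hypotenuse = 2·8.12909 ≈ 16.2582

Short leg = 8.129, Hypotenuse = 16.26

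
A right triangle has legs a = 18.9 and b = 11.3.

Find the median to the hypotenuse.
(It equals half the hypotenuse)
Hypotenuse c = √(a² + b²) = √(357.21 + 127.69) = √484.9 ≈ 22.0204
Median to hypotenuse = c/2 ≈ 22.0204/2 ≈ 11.0102

Median = 11.01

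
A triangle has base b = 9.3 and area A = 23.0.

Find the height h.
A = ½·b·h  ⇒  h = 2A/b = 2·23.0/9.3 = 46/9.3 ≈ 4.94624

h = 4.946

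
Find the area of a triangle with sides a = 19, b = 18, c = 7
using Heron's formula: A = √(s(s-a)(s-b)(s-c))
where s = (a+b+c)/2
s = (19 + 18 + 7)/2 = 44/2 = 22
s − a = 3, s − b = 4, s − c = 15
s(s−a)(s−b)(s−c) = 22·3·4·15 = 3960
Area = √3960 ≈ 62.9285

s = 22.0, Area = 62.93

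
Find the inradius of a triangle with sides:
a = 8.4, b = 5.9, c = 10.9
r = Area/s where s is the semi-perimeter.
s = (8.4 + 5.9 + 10.9)/2 = 25.2/2 = 12.6
Area = √(s(s−a)(s−b)(s−c)) = √(12.6·4.2·6.7·1.7) ≈ √602.759 ≈ 24.5511
r ≈ 24.5511/12.6 ≈ 1.9485

r = 1.949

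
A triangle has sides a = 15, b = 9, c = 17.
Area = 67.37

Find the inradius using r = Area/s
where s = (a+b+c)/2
s = (15 + 9 + 17)/2 = 41/2 = 20.5
r = Area/s = 67.37/20.5 ≈ 3.28634

r = 3.286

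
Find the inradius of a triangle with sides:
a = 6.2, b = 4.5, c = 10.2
r = Area/s where s is the semi-perimeter.
s = (6.2 + 4.5 + 10.2)/2 = 20.9/2 = 10.45
Area = √(s(s−a)(s−b)(s−c)) = √(10.45·4.25·5.95·0.25) ≈ √66.0636 ≈ 8.12795
r ≈ 8.12795/10.45 ≈ 0.777794

r = 0.7778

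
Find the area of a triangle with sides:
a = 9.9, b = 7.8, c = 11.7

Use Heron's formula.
s = (9.9 + 7.8 + 11.7)/2 = 29.4/2 = 14.7
s − a = 4.8, s − b = 6.9, s − c = 3
s(s−a)(s−b)(s−c) = 14.7·4.8·6.9·3 ≈ 1460.59
Area = √1460.59 ≈ 38.2177

Area = 38.22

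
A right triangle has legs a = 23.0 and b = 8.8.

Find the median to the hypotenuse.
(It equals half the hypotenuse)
Hypotenuse c = √(a² + b²) = √(529 + 77.44) = √606.44 ≈ 24.626
Median to hypotenuse = c/2 ≈ 24.626/2 ≈ 12.313

Median = 12.31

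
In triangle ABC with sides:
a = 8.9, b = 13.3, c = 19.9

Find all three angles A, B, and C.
Law of cosines for each angle (a² = 79.21, b² = 176.89, c² = 396.01):
cos(A) = (b² + c² − a²)/(2bc) = (176.89 + 396.01 − 79.21)/(2·13.3·19.9) = 493.69/529.34 ≈ 0.932652  ⇒  A ≈ 21.1479°
cos(B) = (a² + c² − b²)/(2ac) = (79.21 + 396.01 − 176.89)/(2·8.9·19.9) = 298.33/354.22 ≈ 0.842217  ⇒  B ≈ 32.6251°
cos(C) = (a² + b² − c²)/(2ab) = (79.21 + 176.89 − 396.01)/(2·8.9·13.3) = -139.91/236.74 ≈ -0.590986  ⇒  C ≈ 126.227°
Check: A + B + C ≈ 180°

A = 21.15°, B = 32.63°, C = 126.2°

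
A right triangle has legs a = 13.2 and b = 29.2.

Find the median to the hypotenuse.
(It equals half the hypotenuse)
Hypotenuse c = √(a² + b²) = √(174.24 + 852.64) = √1026.88 ≈ 32.045
Median to hypotenuse = c/2 ≈ 32.045/2 ≈ 16.0225

Median = 16.02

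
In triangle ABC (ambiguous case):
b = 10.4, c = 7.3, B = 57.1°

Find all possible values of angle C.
b/sin(B) = c/sin(C)  ⇒  sin(C) = c·sin(B)/b = 7.3·sin(57.1°)/10.4
sin(57.1°) ≈ 0.83962
sin(C) ≈ 7.3·0.83962/10.4 ≈ 6.12923/10.4 ≈ 0.589349
Candidate 1: C₁ = arcsin(0.589349) ≈ 36.1108°  →  A = 180° − 57.1° − 36.1108° ≈ 86.7892° > 0, valid
Candidate 2: C₂ = 180° − C₁ ≈ 143.889°  →  A = 180° − 57.1° − 143.889° ≈ -20.9892° ≤ 0, not a valid triangle

C = 36.11° (one solution)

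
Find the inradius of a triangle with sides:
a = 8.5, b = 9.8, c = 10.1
r = Area/s where s is the semi-perimeter.
s = (8.5 + 9.8 + 10.1)/2 = 28.4/2 = 14.2
Area = √(s(s−a)(s−b)(s−c)) = √(14.2·5.7·4.4·4.1) ≈ √1460.16 ≈ 38.212
r ≈ 38.212/14.2 ≈ 2.69099

r = 2.691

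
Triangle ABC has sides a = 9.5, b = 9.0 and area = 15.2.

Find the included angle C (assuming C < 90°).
Area = ½·a·b·sin(C)  ⇒  sin(C) = 2·Area/(a·b) = 2·15.2/(9.5·9.0) = 30.4/85.5 ≈ 0.355556
C = arcsin(0.355556) ≈ 20.8275° (taking the acute solution since C < 90°)

C = 20.83°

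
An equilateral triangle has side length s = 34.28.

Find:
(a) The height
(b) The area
(a) The height splits the triangle into two 30-60-90 halves: h = s·√3/2 = 34.28·1.73205/2 ≈ 59.3747/2 ≈ 29.6874
(b) Area = (√3/4)·s² = (√3/4)·34.28² = (√3/4)·1175.1184 ≈ 0.433013·1175.1184 ≈ 508.841

Height = 29.69, Area = 508.8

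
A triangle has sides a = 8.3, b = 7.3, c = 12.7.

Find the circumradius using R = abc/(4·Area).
First find the area with Heron's formula.
s = (8.3 + 7.3 + 12.7)/2 = 14.15
Area = √(s(s−a)(s−b)(s−c)) = √(14.15·5.85·6.85·1.45) ≈ √822.188 ≈ 28.6738
abc = 8.3·7.3·12.7 = 769.493
R = abc/(4·Area) ≈ 769.493/(4·28.6738) = 769.493/114.695 ≈ 6.70902

R = 6.709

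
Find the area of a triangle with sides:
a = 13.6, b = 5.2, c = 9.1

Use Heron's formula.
s = (13.6 + 5.2 + 9.1)/2 = 27.9/2 = 13.95
s − a = 0.35, s − b = 8.75, s − c = 4.85
s(s−a)(s−b)(s−c) = 13.95·0.35·8.75·4.85 ≈ 207.201
Area = √207.201 ≈ 14.3945

Area = 14.39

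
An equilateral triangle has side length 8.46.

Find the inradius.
r = Area/s with s the semi-perimeter.
Area = (√3/4)·8.46² = (√3/4)·71.5716 ≈ 0.433013·71.5716 ≈ 30.9914
s = 3·8.46/2 = 12.69
r ≈ 30.9914/12.69 ≈ 2.44219
(Equivalently r = side/(2√3) = 8.46/3.4641 ≈ 2.44219.)

r = 2.442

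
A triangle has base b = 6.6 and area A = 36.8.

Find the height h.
A = ½·b·h  ⇒  h = 2A/b = 2·36.8/6.6 = 73.6/6.6 ≈ 11.1515

h = 11.15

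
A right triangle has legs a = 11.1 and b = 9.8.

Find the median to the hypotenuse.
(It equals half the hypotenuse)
Hypotenuse c = √(a² + b²) = √(123.21 + 96.04) = √219.25 ≈ 14.8071
Median to hypotenuse = c/2 ≈ 14.8071/2 ≈ 7.40355

Median = 7.404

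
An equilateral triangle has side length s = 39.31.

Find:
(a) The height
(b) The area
(a) The height splits the triangle into two 30-60-90 halves: h = s·√3/2 = 39.31·1.73205/2 ≈ 68.0869/2 ≈ 34.0435
(b) Area = (√3/4)·s² = (√3/4)·39.31² = (√3/4)·1545.2761 ≈ 0.433013·1545.2761 ≈ 669.124

Height = 34.04, Area = 669.1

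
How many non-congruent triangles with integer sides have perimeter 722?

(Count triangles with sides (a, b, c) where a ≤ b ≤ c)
Let a ≤ b ≤ c with a + b + c = 722. The only binding inequality is a + b > c, i.e. 722 − c > c, so c < 722/2; and c ≥ 722/3 since c is the largest side.
So 241 ≤ c ≤ 360. For each c, b runs from ⌈(722 − c)/2⌉ up to c (then a = 722 − b − c satisfies 1 ≤ a ≤ b automatically), giving c − ⌈(722 − c)/2⌉ + 1 choices.
Summing over c: 1 + 3 + 4 + 6 + … + 178 + 180  (120 terms, c = 241, …, 360) = 10860
Check (closed form: nearest integer to p²/48 for even p, (p+3)²/48 for odd p): 722²/48 = 521284/48 ≈ 10860.08 → 10860

10860 triangles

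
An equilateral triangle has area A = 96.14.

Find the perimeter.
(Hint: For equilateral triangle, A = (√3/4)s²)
A = (√3/4)s²  ⇒  s² = 4A/√3 = 4·96.14/√3 = 384.56/1.73205 ≈ 222.026
s ≈ √222.026 ≈ 14.9005
Perimeter = 3s ≈ 3·14.9005 ≈ 44.7016

Perimeter = 44.7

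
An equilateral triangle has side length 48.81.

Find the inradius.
r = Area/s with s the semi-perimeter.
Area = (√3/4)·48.81² = (√3/4)·2382.4161 ≈ 0.433013·2382.4161 ≈ 1031.62
s = 3·48.81/2 = 73.215
r ≈ 1031.62/73.215 ≈ 14.0902
(Equivalently r = side/(2√3) = 48.81/3.4641 ≈ 14.0902.)

r = 14.09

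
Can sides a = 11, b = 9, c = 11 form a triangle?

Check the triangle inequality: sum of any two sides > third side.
a + b vs c: 11 + 9 = 20 > 11  ✓
a + c vs b: 11 + 11 = 22 > 9  ✓
b + c vs a: 9 + 11 = 20 > 11  ✓

Yes, triangle inequality satisfied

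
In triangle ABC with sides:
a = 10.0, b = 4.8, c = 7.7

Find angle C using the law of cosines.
c² = a² + b² − 2ab·cos(C)  ⇒  cos(C) = (a² + b² − c²)/(2ab)
cos(C) = (10.0² + 4.8² − 7.7²)/(2·10.0·4.8) = (100 + 23.04 − 59.29)/96 = 63.75/96 ≈ 0.664062
C = arccos(0.664062) ≈ 48.3896°

C = 48.39°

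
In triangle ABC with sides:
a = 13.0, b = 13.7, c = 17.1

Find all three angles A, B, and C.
Law of cosines for each angle (a² = 169, b² = 187.69, c² = 292.41):
cos(A) = (b² + c² − a²)/(2bc) = (187.69 + 292.41 − 169)/(2·13.7·17.1) = 311.1/468.54 ≈ 0.663977  ⇒  A ≈ 48.3961°
cos(B) = (a² + c² − b²)/(2ac) = (169 + 292.41 − 187.69)/(2·13.0·17.1) = 273.72/444.6 ≈ 0.615655  ⇒  B ≈ 52.0005°
cos(C) = (a² + b² − c²)/(2ab) = (169 + 187.69 − 292.41)/(2·13.0·13.7) = 64.28/356.2 ≈ 0.18046  ⇒  C ≈ 79.6034°
Check: A + B + C ≈ 180°

A = 48.4°, B = 52°, C = 79.6°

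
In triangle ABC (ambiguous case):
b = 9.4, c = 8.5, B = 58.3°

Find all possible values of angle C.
b/sin(B) = c/sin(C)  ⇒  sin(C) = c·sin(B)/b = 8.5·sin(58.3°)/9.4
sin(58.3°) ≈ 0.850811
sin(C) ≈ 8.5·0.850811/9.4 ≈ 7.23189/9.4 ≈ 0.76935
Candidate 1: C₁ = arcsin(0.76935) ≈ 50.2956°  →  A = 180° − 58.3° − 50.2956° ≈ 71.4044° > 0, valid
Candidate 2: C₂ = 180° − C₁ ≈ 129.704°  →  A = 180° − 58.3° − 129.704° ≈ -8.0044° ≤ 0, not a valid triangle

C = 50.3° (one solution)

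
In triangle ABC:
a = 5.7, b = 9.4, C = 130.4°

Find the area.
Two sides and the included angle (SAS): A = ½·a·b·sin(C) = ½·5.7·9.4·sin(130.4°)
sin(130.4°) ≈ 0.761538
A ≈ ½·53.58·0.761538 = 26.79·0.761538 ≈ 20.4016

Area = 20.4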